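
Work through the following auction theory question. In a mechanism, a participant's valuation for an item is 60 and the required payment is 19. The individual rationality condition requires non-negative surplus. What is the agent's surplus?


Step 1: Surplus = value - payment = 60 - 19 = 41
Step 2: IR is satisfied (surplus >= 0)

41


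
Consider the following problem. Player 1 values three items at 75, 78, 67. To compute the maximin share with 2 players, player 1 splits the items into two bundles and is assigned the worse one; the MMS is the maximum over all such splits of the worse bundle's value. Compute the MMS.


Step 1: Item values = 75, 78, 67
Step 2: Enumerate all 2-bundle partitions and take the smaller bundle:
  Partition 1: {75} vs {78,67} -> bundles 75, 145; min = 75
  Partition 2: {78} vs {75,67} -> bundles 78, 142; min = 78
  Partition 3: {67} vs {75,78} -> bundles 67, 153; min = 67
Step 3: MMS = max(75, 78, 67) = 78

78


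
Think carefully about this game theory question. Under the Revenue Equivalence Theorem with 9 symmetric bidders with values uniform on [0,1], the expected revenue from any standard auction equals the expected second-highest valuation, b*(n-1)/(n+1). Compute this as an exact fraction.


Step 1: By Revenue Equivalence, expected revenue = b*(n-1)/(n+1)
Step 2: Substituting n = 9, b = 1
Step 3: Revenue = 1*(9-1)/(9+1) = 1*8/10
Step 4: Revenue = 8/10 = 4/5

4/5


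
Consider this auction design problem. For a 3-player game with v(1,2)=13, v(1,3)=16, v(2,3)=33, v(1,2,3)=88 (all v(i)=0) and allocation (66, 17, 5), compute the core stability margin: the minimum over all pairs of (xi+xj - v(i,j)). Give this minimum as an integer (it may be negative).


Step 1: Slack for coalition (1,2): x1+x2 - v12 = 83 - 13 = 70
Step 2: Slack for coalition (1,3): x1+x3 - v13 = 71 - 16 = 55
Step 3: Slack for coalition (2,3): x2+x3 - v23 = 22 - 33 = -11
Step 4: Minimum slack = min(70, 55, -11) = -11, attained by (2,3); coalition (2,3) can block (slack < 0), so the allocation is not in the core

-11


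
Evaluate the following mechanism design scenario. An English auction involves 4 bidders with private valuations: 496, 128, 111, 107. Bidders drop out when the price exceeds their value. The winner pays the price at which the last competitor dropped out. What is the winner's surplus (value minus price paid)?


Step 1: Identify the highest value: 496
Step 2: Identify the second-highest value: 128
Step 3: The final price = second-highest value = 128
Step 4: Surplus = 496 - 128 = 368

368


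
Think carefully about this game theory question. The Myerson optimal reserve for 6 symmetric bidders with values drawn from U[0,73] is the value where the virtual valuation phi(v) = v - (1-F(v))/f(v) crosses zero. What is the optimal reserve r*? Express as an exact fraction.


Step 1: For U[0,73], F(v) = v/73 and f(v) = 1/73
Step 2: phi(v) = v - (1 - v/73)/(1/73) = v - (73 - v) = 2v - 73
Step 3: Set phi(r*) = 0: 2r* - 73 = 0
Step 4: r* = 73/2 (the number of bidders n = 6 does not enter)

73/2


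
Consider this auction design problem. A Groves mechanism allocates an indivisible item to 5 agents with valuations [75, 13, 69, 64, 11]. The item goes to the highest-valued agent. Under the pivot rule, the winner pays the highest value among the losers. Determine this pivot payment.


Step 1: The efficient winner is agent 0 with value 75
Step 2: Other agents' values: [13, 69, 64, 11]
Step 3: Pivot payment = max(others) = 69
Step 4: The winner pays 69

69


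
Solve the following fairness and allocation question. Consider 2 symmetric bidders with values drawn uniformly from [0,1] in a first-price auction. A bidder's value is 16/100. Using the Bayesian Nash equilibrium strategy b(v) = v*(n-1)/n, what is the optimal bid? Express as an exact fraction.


Step 1: The symmetric BNE bidding function is b(v) = v * (n-1) / n
Step 2: Substitute v = 4/25 and n = 2
Step 3: b = 4/25 * 1/2
Step 4: b = 2/25

2/25


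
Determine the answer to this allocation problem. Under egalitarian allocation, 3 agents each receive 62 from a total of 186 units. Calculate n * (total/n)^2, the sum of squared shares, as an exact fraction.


Step 1: Each agent's share = 186/3 = 62
Step 2: Square of each share = (62)^2 = 3844
Step 3: Sum of squares = 3 * 3844 = 11532

11532


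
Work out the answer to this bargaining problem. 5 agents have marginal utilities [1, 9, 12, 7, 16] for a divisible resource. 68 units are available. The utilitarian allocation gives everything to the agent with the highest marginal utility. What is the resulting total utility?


Step 1: The marginal utilities are [1, 9, 12, 7, 16]
Step 2: The highest marginal utility is 16
Step 3: All 68 units go to that agent
Step 4: Total utility = 16 * 68 = 1088

1088


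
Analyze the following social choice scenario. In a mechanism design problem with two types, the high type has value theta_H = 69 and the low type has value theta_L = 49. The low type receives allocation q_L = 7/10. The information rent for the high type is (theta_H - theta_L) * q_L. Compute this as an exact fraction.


Step 1: theta_H - theta_L = 69 - 49 = 20
Step 2: Information rent = (theta_H - theta_L) * q_L
Step 3: = 20 * 7/10
Step 4: = 14

14


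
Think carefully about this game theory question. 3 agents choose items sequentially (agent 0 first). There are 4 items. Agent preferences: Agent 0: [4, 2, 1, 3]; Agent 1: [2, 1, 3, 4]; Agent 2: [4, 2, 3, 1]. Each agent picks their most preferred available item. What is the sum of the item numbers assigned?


Step 1: Agent 0 picks item 4
Step 2: Agent 1 picks item 2
Step 3: Agent 2 picks item 3
Step 4: Sum = 4 + 2 + 3 = 9

9


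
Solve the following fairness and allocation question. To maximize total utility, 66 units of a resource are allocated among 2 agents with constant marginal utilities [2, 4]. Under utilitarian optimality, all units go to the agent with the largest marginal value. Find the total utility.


Step 1: The marginal utilities are [2, 4]
Step 2: The highest marginal utility is 4
Step 3: All 66 units go to that agent
Step 4: Total utility = 4 * 66 = 264

264


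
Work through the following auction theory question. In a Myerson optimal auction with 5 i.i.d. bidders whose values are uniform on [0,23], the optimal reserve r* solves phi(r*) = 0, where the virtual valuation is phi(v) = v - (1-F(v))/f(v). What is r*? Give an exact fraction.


Step 1: For U[0,23], F(v) = v/23 and f(v) = 1/23
Step 2: phi(v) = v - (1 - v/23)/(1/23) = v - (23 - v) = 2v - 23
Step 3: Set phi(r*) = 0: 2r* - 23 = 0
Step 4: r* = 23/2 (the number of bidders n = 5 does not enter)

23/2


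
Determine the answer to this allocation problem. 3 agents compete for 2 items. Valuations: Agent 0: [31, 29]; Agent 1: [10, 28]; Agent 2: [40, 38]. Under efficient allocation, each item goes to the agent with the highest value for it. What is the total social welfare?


Step 1: For each item, find the maximum value among all agents.
Step 2: Item 0 -> Agent 2 (value 40)
Step 3: Item 1 -> Agent 2 (value 38)
Step 4: Total welfare = 40 + 38 = 78

78


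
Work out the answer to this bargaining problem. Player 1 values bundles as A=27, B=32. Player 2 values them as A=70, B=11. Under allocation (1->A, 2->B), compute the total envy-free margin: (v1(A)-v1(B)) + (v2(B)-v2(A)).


Step 1: Player 1's margin = v1(A) - v1(B) = 27 - 32 = -5
Step 2: Player 2's margin = v2(B) - v2(A) = 11 - 70 = -59
Step 3: Total margin = -5 + -59 = -64

-64


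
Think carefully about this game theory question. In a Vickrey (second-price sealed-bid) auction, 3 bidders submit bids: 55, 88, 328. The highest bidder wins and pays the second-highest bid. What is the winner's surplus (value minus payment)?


Step 1: Sort bids in descending order: 328, 88, 55
Step 2: The winning bid is the highest: 328
Step 3: The payment equals the second-highest bid: 88
Step 4: Surplus = winner's bid - payment = 328 - 88 = 240

240


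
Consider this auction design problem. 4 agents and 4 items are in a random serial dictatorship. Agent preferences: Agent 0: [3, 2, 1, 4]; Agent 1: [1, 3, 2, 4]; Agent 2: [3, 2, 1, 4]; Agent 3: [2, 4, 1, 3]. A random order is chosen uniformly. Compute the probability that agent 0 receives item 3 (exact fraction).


Step 1: Agent 0 wants item 3
Step 2: There are 24 possible orderings of agents
Step 3: In 12 orderings, agent 0 gets item 3
Step 4: Probability = 12/24 = 1/2

1/2


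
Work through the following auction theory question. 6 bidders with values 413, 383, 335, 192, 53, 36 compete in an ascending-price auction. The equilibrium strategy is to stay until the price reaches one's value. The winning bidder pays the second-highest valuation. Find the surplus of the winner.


Step 1: Identify the highest value: 413
Step 2: Identify the second-highest value: 383
Step 3: The final price = second-highest value = 383
Step 4: Surplus = 413 - 383 = 30

30


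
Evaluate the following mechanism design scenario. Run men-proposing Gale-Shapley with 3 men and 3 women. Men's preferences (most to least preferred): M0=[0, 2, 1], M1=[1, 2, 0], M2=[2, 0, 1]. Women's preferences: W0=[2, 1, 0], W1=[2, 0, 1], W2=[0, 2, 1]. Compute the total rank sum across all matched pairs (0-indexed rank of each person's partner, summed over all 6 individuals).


Step 1: Run Gale-Shapley (men propose, women hold best offer):
  M0 proposes to W0; she accepts
  M1 proposes to W1; she accepts
  M2 proposes to W2; she accepts
Step 2: Final matching: W0-M0, W1-M1, W2-M2
Step 3: 0-indexed ranks (man's rank of his match, then woman's): 0 + 2 + 0 + 2 + 0 + 1
Step 4: Total rank sum = 5

5


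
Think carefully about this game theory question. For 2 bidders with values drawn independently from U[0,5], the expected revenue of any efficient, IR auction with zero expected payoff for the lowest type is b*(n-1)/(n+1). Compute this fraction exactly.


Step 1: By Revenue Equivalence, expected revenue = b*(n-1)/(n+1)
Step 2: Substituting n = 2, b = 5
Step 3: Revenue = 5*(2-1)/(2+1) = 5*1/3
Step 4: Revenue = 5/3

5/3


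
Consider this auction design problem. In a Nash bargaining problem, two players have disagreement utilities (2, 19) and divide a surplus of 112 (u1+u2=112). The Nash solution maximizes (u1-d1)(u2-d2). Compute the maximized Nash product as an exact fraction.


Step 1: The Nash solution splits surplus symmetrically above the disagreement point
Step 2: u1 = (total + d1 - d2)/2 = (112 + 2 - 19)/2 = 95/2
Step 3: u2 = (total - d1 + d2)/2 = (112 - 2 + 19)/2 = 129/2
Step 4: Nash product = (95/2 - 2) * (129/2 - 19)
Step 5: = 91/2 * 91/2 = 8281/4

8281/4


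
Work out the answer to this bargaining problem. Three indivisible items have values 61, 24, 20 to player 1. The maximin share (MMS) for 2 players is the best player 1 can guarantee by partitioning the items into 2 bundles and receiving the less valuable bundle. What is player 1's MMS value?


Step 1: Item values = 61, 24, 20
Step 2: Enumerate all 2-bundle partitions and take the smaller bundle:
  Partition 1: {61} vs {24,20} -> bundles 61, 44; min = 44
  Partition 2: {24} vs {61,20} -> bundles 24, 81; min = 24
  Partition 3: {20} vs {61,24} -> bundles 20, 85; min = 20
Step 3: MMS = max(44, 24, 20) = 44

44


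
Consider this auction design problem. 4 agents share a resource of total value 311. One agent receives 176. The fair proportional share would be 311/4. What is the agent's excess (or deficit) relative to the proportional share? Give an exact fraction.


Step 1: Proportional share = 311/4
Step 2: Agent's actual allocation = 176
Step 3: Excess = 176 - 311/4 = 393/4

393/4


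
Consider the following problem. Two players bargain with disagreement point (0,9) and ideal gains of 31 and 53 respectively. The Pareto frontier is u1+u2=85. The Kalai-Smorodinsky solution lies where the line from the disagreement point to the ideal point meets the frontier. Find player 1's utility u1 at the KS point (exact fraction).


Step 1: At the KS point, (u1-d1)/r1 = (u2-d2)/r2 = t and u1+u2 = 85
Step 2: u1 = d1 + r1*t and u2 = d2 + r2*t, so (d1 + r1*t) + (d2 + r2*t) = 85
Step 3: t = (85 - 0 - 9)/(31 + 53) = 76/84 = 19/21
Step 4: u1 = d1 + r1*t = 0 + 31 * 19/21 = 589/21
Step 5: (Check: u2 = d2 + r2*t = 1196/21; u1+u2 = 589/21 + 1196/21 = 85, on the frontier.)

589/21


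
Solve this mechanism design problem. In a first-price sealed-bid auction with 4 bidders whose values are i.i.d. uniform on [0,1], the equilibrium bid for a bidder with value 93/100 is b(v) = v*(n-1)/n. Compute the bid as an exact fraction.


Step 1: The symmetric BNE bidding function is b(v) = v * (n-1) / n
Step 2: Substitute v = 93/100 and n = 4
Step 3: b = 93/100 * 3/4
Step 4: b = 279/400

279/400


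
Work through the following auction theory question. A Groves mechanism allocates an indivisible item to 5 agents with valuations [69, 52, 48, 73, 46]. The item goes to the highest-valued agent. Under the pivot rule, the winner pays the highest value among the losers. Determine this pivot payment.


Step 1: The efficient winner is agent 3 with value 73
Step 2: Other agents' values: [69, 52, 48, 46]
Step 3: Pivot payment = max(others) = 69
Step 4: The winner pays 69

69


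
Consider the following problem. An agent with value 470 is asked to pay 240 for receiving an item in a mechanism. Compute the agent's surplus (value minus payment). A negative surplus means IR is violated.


Step 1: Surplus = value - payment = 470 - 240 = 230
Step 2: IR is satisfied (surplus >= 0)

230


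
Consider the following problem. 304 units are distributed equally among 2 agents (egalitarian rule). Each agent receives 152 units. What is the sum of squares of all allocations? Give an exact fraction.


Step 1: Each agent's share = 304/2 = 152
Step 2: Square of each share = (152)^2 = 23104
Step 3: Sum of squares = 2 * 23104 = 46208

46208


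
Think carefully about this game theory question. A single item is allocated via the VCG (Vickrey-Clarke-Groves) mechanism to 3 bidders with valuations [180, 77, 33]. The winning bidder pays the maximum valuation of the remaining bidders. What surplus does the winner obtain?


Step 1: The winner is the agent with the highest value: agent 0 with value 180
Step 2: Values of other agents: [77, 33]
Step 3: VCG payment = max of others' values = 77
Step 4: Surplus = 180 - 77 = 103

103


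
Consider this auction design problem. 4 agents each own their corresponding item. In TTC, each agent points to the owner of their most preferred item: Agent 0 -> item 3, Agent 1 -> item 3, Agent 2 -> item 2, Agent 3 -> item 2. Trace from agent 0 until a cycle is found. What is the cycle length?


Step 1: Trace the pointer graph from agent 0: 0 -> 3 -> 2 -> 2
Step 2: A cycle is detected when we revisit agent 2
Step 3: The cycle is: 2 -> 2
Step 4: Cycle length = 1

1


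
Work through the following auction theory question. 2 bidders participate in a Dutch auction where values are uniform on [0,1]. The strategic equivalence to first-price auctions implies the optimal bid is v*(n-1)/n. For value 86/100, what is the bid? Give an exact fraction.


Step 1: Dutch auctions are strategically equivalent to first-price auctions
Step 2: The equilibrium bid is b(v) = v*(n-1)/n
Step 3: b = 43/50 * 1/2
Step 4: b = 43/100

43/100


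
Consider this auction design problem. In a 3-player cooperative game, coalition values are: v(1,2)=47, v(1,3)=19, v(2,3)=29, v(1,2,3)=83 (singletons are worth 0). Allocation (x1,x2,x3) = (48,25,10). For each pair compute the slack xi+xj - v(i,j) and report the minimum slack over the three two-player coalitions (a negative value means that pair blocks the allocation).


Step 1: Slack for coalition (1,2): x1+x2 - v12 = 73 - 47 = 26
Step 2: Slack for coalition (1,3): x1+x3 - v13 = 58 - 19 = 39
Step 3: Slack for coalition (2,3): x2+x3 - v23 = 35 - 29 = 6
Step 4: Minimum slack = min(26, 39, 6) = 6, attained by (2,3); no pair can gain by deviating, so the allocation is in the core

6


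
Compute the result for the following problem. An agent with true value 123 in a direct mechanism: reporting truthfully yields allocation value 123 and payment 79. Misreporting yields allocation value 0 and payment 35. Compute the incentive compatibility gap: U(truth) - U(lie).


Step 1: U(truth) = value - payment = 123 - 79 = 44
Step 2: U(lie) = allocation - payment = 0 - 35 = -35
Step 3: IC gap = 44 - (-35) = 79

79


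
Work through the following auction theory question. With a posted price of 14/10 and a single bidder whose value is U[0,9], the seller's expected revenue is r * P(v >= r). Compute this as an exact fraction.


Step 1: Posted price r = 7/5, value support [0,9]
Step 2: P(v >= r) = (9 - 7/5)/9 = 38/45
Step 3: Expected revenue = r * P(v >= r) = 7/5 * 38/45
Step 4: Revenue = 266/225

266/225


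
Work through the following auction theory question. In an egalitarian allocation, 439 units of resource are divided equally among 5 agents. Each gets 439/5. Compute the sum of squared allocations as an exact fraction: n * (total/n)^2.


Step 1: Each agent's share = 439/5
Step 2: Square of each share = (439/5)^2 = 192721/25
Step 3: Sum of squares = 5 * 192721/25 = 192721/5

192721/5


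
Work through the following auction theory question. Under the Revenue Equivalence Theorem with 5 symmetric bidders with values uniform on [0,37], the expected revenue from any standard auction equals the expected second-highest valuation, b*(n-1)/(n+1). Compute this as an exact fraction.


Step 1: By Revenue Equivalence, expected revenue = b*(n-1)/(n+1)
Step 2: Substituting n = 5, b = 37
Step 3: Revenue = 37*(5-1)/(5+1) = 37*4/6
Step 4: Revenue = 148/6 = 74/3

74/3


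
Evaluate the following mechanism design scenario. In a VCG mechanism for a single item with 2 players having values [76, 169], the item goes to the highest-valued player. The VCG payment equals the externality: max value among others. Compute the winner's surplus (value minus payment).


Step 1: The winner is the agent with the highest value: agent 1 with value 169
Step 2: Values of other agents: [76]
Step 3: VCG payment = max of others' values = 76
Step 4: Surplus = 169 - 76 = 93

93


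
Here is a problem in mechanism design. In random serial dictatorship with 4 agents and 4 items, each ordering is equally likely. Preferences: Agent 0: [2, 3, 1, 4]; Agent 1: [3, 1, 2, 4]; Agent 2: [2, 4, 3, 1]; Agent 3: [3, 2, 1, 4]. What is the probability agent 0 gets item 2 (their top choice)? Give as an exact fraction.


Step 1: Agent 0 wants item 2
Step 2: There are 24 possible orderings of agents
Step 3: In 11 orderings, agent 0 gets item 2
Step 4: Probability = 11/24

11/24


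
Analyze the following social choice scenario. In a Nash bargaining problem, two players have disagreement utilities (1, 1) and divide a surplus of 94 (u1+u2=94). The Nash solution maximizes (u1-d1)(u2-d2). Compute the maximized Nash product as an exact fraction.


Step 1: The Nash solution splits surplus symmetrically above the disagreement point
Step 2: u1 = (total + d1 - d2)/2 = (94 + 1 - 1)/2 = 47
Step 3: u2 = (total - d1 + d2)/2 = (94 - 1 + 1)/2 = 47
Step 4: Nash product = (47 - 1) * (47 - 1)
Step 5: = 46 * 46 = 2116

2116


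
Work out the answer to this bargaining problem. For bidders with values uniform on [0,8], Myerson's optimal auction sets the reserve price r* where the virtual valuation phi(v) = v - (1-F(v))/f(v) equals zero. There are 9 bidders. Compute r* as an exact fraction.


Step 1: For U[0,8], F(v) = v/8 and f(v) = 1/8
Step 2: phi(v) = v - (1 - v/8)/(1/8) = v - (8 - v) = 2v - 8
Step 3: Set phi(r*) = 0: 2r* - 8 = 0
Step 4: r* = 8/2 = 4 (the number of bidders n = 9 does not enter)

4


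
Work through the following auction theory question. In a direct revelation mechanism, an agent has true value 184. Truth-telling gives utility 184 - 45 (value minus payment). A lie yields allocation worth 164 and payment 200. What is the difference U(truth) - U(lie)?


Step 1: U(truth) = value - payment = 184 - 45 = 139
Step 2: U(lie) = allocation - payment = 164 - 200 = -36
Step 3: IC gap = 139 - (-36) = 175

175


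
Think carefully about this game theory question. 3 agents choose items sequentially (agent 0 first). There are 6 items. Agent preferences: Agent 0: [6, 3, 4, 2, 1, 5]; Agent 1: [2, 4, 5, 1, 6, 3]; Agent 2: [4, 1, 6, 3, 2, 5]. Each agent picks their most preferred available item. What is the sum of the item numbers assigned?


Step 1: Agent 0 picks item 6
Step 2: Agent 1 picks item 2
Step 3: Agent 2 picks item 4
Step 4: Sum = 6 + 2 + 4 = 12

12


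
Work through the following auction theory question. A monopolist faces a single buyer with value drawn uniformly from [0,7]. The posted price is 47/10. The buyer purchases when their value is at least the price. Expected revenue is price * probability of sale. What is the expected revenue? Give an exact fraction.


Step 1: Posted price r = 47/10, value support [0,7]
Step 2: P(v >= r) = (7 - 47/10)/7 = 23/70
Step 3: Expected revenue = r * P(v >= r) = 47/10 * 23/70
Step 4: Revenue = 1081/700

1081/700


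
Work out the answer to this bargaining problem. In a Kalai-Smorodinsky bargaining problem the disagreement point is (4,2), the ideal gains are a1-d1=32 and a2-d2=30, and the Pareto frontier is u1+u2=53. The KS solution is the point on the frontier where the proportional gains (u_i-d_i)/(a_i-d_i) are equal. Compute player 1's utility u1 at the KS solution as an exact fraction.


Step 1: At the KS point, (u1-d1)/r1 = (u2-d2)/r2 = t and u1+u2 = 53
Step 2: u1 = d1 + r1*t and u2 = d2 + r2*t, so (d1 + r1*t) + (d2 + r2*t) = 53
Step 3: t = (53 - 4 - 2)/(32 + 30) = 47/62
Step 4: u1 = d1 + r1*t = 4 + 32 * 47/62 = 876/31
Step 5: (Check: u2 = d2 + r2*t = 767/31; u1+u2 = 876/31 + 767/31 = 53, on the frontier.)

876/31


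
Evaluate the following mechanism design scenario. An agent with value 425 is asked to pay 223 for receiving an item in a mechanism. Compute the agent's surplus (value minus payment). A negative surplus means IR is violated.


Step 1: Surplus = value - payment = 425 - 223 = 202
Step 2: IR is satisfied (surplus >= 0)

202


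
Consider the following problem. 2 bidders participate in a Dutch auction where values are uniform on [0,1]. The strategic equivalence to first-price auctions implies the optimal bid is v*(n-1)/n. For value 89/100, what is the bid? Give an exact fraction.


Step 1: Dutch auctions are strategically equivalent to first-price auctions
Step 2: The equilibrium bid is b(v) = v*(n-1)/n
Step 3: b = 89/100 * 1/2
Step 4: b = 89/200

89/200


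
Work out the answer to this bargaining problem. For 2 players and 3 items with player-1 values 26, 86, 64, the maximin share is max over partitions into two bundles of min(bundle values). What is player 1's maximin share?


Step 1: Item values = 26, 86, 64
Step 2: Enumerate all 2-bundle partitions and take the smaller bundle:
  Partition 1: {26} vs {86,64} -> bundles 26, 150; min = 26
  Partition 2: {86} vs {26,64} -> bundles 86, 90; min = 86
  Partition 3: {64} vs {26,86} -> bundles 64, 112; min = 64
Step 3: MMS = max(26, 86, 64) = 86

86


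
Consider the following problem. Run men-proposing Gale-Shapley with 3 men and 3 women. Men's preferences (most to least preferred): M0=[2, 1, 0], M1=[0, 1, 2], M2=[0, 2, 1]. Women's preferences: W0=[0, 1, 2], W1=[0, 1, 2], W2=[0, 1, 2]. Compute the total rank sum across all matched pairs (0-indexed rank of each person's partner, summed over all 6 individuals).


Step 1: Run Gale-Shapley (men propose, women hold best offer):
  M0 proposes to W2; she accepts
  M1 proposes to W0; she accepts
  M2 proposes to W0; rejected
  M2 proposes to W2; rejected
  M2 proposes to W1; she accepts
Step 2: Final matching: W0-M1, W1-M2, W2-M0
Step 3: 0-indexed ranks (man's rank of his match, then woman's): 0 + 1 + 2 + 2 + 0 + 0
Step 4: Total rank sum = 5

5


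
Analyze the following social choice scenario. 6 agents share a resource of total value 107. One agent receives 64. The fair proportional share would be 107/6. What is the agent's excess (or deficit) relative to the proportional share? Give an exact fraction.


Step 1: Proportional share = 107/6
Step 2: Agent's actual allocation = 64
Step 3: Excess = 64 - 107/6 = 277/6

277/6


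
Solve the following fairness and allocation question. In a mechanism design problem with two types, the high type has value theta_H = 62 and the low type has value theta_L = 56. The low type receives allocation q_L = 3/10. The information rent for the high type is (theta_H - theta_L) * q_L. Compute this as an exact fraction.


Step 1: theta_H - theta_L = 62 - 56 = 6
Step 2: Information rent = (theta_H - theta_L) * q_L
Step 3: = 6 * 3/10
Step 4: = 9/5

9/5


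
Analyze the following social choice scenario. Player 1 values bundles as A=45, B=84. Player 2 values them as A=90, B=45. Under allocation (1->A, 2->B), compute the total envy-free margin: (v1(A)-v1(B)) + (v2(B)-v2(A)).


Step 1: Player 1's margin = v1(A) - v1(B) = 45 - 84 = -39
Step 2: Player 2's margin = v2(B) - v2(A) = 45 - 90 = -45
Step 3: Total margin = -39 + -45 = -84

-84


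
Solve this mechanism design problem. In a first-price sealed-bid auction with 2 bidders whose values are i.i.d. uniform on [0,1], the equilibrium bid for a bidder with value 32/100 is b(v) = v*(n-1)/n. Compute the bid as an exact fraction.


Step 1: The symmetric BNE bidding function is b(v) = v * (n-1) / n
Step 2: Substitute v = 8/25 and n = 2
Step 3: b = 8/25 * 1/2
Step 4: b = 4/25

4/25


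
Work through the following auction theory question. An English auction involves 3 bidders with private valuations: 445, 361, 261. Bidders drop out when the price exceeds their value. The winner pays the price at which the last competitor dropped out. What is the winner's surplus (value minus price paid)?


Step 1: Identify the highest value: 445
Step 2: Identify the second-highest value: 361
Step 3: The final price = second-highest value = 361
Step 4: Surplus = 445 - 361 = 84

84


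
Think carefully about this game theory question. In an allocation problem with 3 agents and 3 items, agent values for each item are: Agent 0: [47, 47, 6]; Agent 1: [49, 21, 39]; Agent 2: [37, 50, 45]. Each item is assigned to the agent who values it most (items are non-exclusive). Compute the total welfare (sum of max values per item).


Step 1: For each item, find the maximum value among all agents.
Step 2: Item 0 -> Agent 1 (value 49)
Step 3: Item 1 -> Agent 2 (value 50)
Step 4: Item 2 -> Agent 2 (value 45)
Step 5: Total welfare = 49 + 50 + 45 = 144

144


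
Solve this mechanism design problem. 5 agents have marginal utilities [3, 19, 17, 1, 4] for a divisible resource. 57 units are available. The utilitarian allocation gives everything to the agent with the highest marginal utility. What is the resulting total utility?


Step 1: The marginal utilities are [3, 19, 17, 1, 4]
Step 2: The highest marginal utility is 19
Step 3: All 57 units go to that agent
Step 4: Total utility = 19 * 57 = 1083

1083


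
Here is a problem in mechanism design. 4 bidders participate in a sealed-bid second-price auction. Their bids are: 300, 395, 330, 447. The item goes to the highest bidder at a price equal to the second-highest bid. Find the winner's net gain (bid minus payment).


Step 1: Sort bids in descending order: 447, 395, 330, 300
Step 2: The winning bid is the highest: 447
Step 3: The payment equals the second-highest bid: 395
Step 4: Surplus = winner's bid - payment = 447 - 395 = 52

52


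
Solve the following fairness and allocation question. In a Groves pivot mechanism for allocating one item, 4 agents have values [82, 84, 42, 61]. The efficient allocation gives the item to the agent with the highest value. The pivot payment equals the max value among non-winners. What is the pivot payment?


Step 1: The efficient winner is agent 1 with value 84
Step 2: Other agents' values: [82, 42, 61]
Step 3: Pivot payment = max(others) = 82
Step 4: The winner pays 82

82


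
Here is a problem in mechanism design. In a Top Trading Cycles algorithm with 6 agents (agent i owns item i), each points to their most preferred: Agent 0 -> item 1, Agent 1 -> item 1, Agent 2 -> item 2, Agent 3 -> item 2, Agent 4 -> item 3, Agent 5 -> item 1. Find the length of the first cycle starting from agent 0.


Step 1: Trace the pointer graph from agent 0: 0 -> 1 -> 1
Step 2: A cycle is detected when we revisit agent 1
Step 3: The cycle is: 1 -> 1
Step 4: Cycle length = 1

1


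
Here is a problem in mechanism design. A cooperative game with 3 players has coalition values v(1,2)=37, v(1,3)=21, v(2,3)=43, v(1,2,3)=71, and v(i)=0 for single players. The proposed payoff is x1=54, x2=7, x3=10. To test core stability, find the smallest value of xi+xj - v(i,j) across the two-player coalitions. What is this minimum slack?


Step 1: Slack for coalition (1,2): x1+x2 - v12 = 61 - 37 = 24
Step 2: Slack for coalition (1,3): x1+x3 - v13 = 64 - 21 = 43
Step 3: Slack for coalition (2,3): x2+x3 - v23 = 17 - 43 = -26
Step 4: Minimum slack = min(24, 43, -26) = -26, attained by (2,3); coalition (2,3) can block (slack < 0), so the allocation is not in the core

-26


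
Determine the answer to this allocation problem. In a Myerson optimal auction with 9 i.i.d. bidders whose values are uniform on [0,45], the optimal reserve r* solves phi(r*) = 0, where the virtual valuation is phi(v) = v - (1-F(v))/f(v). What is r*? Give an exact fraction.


Step 1: For U[0,45], F(v) = v/45 and f(v) = 1/45
Step 2: phi(v) = v - (1 - v/45)/(1/45) = v - (45 - v) = 2v - 45
Step 3: Set phi(r*) = 0: 2r* - 45 = 0
Step 4: r* = 45/2 (the number of bidders n = 9 does not enter)

45/2


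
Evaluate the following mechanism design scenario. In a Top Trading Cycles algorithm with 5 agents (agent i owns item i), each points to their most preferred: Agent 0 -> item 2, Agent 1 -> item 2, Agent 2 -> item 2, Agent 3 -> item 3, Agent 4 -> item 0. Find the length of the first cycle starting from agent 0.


Step 1: Trace the pointer graph from agent 0: 0 -> 2 -> 2
Step 2: A cycle is detected when we revisit agent 2
Step 3: The cycle is: 2 -> 2
Step 4: Cycle length = 1

1


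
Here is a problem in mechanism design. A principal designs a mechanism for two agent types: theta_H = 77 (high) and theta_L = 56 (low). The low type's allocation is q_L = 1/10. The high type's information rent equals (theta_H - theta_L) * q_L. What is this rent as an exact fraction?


Step 1: theta_H - theta_L = 77 - 56 = 21
Step 2: Information rent = (theta_H - theta_L) * q_L
Step 3: = 21 * 1/10
Step 4: = 21/10

21/10


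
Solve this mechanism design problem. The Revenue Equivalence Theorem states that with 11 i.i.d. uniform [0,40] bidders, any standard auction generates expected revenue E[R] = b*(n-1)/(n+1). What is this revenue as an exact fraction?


Step 1: By Revenue Equivalence, expected revenue = b*(n-1)/(n+1)
Step 2: Substituting n = 11, b = 40
Step 3: Revenue = 40*(11-1)/(11+1) = 40*10/12
Step 4: Revenue = 400/12 = 100/3

100/3


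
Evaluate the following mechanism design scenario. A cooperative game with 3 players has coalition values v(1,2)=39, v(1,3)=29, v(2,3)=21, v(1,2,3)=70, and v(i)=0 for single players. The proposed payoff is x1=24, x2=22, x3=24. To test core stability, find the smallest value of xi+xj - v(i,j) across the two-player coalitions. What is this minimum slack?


Step 1: Slack for coalition (1,2): x1+x2 - v12 = 46 - 39 = 7
Step 2: Slack for coalition (1,3): x1+x3 - v13 = 48 - 29 = 19
Step 3: Slack for coalition (2,3): x2+x3 - v23 = 46 - 21 = 25
Step 4: Minimum slack = min(7, 19, 25) = 7, attained by (1,2); no pair can gain by deviating, so the allocation is in the core

7


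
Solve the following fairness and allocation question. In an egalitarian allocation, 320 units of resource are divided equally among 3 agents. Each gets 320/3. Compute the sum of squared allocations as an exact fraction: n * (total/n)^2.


Step 1: Each agent's share = 320/3
Step 2: Square of each share = (320/3)^2 = 102400/9
Step 3: Sum of squares = 3 * 102400/9 = 102400/3

102400/3


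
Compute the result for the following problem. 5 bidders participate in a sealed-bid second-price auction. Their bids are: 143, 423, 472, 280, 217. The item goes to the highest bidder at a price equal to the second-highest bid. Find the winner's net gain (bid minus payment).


Step 1: Sort bids in descending order: 472, 423, 280, 217, 143
Step 2: The winning bid is the highest: 472
Step 3: The payment equals the second-highest bid: 423
Step 4: Surplus = winner's bid - payment = 472 - 423 = 49

49


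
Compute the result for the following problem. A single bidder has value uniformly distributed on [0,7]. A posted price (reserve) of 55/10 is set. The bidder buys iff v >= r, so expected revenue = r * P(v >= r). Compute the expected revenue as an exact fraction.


Step 1: Posted price r = 11/2, value support [0,7]
Step 2: P(v >= r) = (7 - 11/2)/7 = 3/14
Step 3: Expected revenue = r * P(v >= r) = 11/2 * 3/14
Step 4: Revenue = 33/28

33/28


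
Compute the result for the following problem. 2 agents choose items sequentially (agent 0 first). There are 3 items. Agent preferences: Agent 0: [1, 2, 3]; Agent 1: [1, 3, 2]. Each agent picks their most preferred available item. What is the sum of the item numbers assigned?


Step 1: Agent 0 picks item 1
Step 2: Agent 1 picks item 3
Step 3: Sum = 1 + 3 = 4

4


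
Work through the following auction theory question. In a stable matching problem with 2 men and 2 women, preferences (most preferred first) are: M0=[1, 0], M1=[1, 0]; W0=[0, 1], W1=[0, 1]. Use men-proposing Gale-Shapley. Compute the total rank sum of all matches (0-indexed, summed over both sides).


Step 1: Run Gale-Shapley (men propose, women hold best offer):
  M0 proposes to W1; she accepts
  M1 proposes to W1; rejected
  M1 proposes to W0; she accepts
Step 2: Final matching: W0-M1, W1-M0
Step 3: 0-indexed ranks (man's rank of his match, then woman's): 1 + 1 + 0 + 0
Step 4: Total rank sum = 2

2


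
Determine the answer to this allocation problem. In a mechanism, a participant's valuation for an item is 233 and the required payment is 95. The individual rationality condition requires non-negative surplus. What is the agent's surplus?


Step 1: Surplus = value - payment = 233 - 95 = 138
Step 2: IR is satisfied (surplus >= 0)

138


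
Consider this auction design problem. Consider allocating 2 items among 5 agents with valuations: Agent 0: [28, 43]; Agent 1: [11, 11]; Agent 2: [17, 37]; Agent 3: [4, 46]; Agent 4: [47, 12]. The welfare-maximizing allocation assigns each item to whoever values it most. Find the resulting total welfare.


Step 1: For each item, find the maximum value among all agents.
Step 2: Item 0 -> Agent 4 (value 47)
Step 3: Item 1 -> Agent 3 (value 46)
Step 4: Total welfare = 47 + 46 = 93

93


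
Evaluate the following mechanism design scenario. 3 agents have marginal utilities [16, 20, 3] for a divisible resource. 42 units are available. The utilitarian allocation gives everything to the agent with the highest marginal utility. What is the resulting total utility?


Step 1: The marginal utilities are [16, 20, 3]
Step 2: The highest marginal utility is 20
Step 3: All 42 units go to that agent
Step 4: Total utility = 20 * 42 = 840

840


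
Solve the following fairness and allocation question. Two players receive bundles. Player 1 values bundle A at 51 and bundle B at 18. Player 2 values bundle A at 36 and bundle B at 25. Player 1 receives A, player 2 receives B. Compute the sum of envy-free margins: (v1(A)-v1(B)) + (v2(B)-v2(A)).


Step 1: Player 1's margin = v1(A) - v1(B) = 51 - 18 = 33
Step 2: Player 2's margin = v2(B) - v2(A) = 25 - 36 = -11
Step 3: Total margin = 33 + -11 = 22

22


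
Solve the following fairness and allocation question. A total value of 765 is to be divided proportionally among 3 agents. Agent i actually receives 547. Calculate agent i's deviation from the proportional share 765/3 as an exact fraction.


Step 1: Proportional share = 765/3 = 255
Step 2: Agent's actual allocation = 547
Step 3: Excess = 547 - 255 = 292

292


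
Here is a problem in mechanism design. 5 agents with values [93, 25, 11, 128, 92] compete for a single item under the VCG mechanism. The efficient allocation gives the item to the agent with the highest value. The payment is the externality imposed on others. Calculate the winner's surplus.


Step 1: The winner is the agent with the highest value: agent 3 with value 128
Step 2: Values of other agents: [93, 25, 11, 92]
Step 3: VCG payment = max of others' values = 93
Step 4: Surplus = 128 - 93 = 35

35


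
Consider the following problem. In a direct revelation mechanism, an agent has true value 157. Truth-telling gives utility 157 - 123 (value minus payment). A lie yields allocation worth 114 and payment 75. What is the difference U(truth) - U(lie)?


Step 1: U(truth) = value - payment = 157 - 123 = 34
Step 2: U(lie) = allocation - payment = 114 - 75 = 39
Step 3: IC gap = 34 - 39 = -5

-5


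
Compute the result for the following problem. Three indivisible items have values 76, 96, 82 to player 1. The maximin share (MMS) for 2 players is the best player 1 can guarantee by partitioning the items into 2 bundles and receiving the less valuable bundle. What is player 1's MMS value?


Step 1: Item values = 76, 96, 82
Step 2: Enumerate all 2-bundle partitions and take the smaller bundle:
  Partition 1: {76} vs {96,82} -> bundles 76, 178; min = 76
  Partition 2: {96} vs {76,82} -> bundles 96, 158; min = 96
  Partition 3: {82} vs {76,96} -> bundles 82, 172; min = 82
Step 3: MMS = max(76, 96, 82) = 96

96


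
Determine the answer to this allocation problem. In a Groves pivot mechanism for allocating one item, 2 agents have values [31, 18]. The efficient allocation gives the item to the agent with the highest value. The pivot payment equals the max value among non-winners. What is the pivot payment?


Step 1: The efficient winner is agent 0 with value 31
Step 2: Other agents' values: [18]
Step 3: Pivot payment = max(others) = 18
Step 4: The winner pays 18

18


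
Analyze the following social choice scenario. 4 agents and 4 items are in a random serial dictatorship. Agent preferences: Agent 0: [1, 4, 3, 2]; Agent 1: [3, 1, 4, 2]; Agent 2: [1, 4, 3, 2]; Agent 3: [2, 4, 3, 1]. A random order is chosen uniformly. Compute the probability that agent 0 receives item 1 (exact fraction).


Step 1: Agent 0 wants item 1
Step 2: There are 24 possible orderings of agents
Step 3: In 12 orderings, agent 0 gets item 1
Step 4: Probability = 12/24 = 1/2

1/2


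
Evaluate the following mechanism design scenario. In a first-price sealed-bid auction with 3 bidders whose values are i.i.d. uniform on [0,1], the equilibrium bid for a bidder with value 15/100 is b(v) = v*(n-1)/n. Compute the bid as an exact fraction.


Step 1: The symmetric BNE bidding function is b(v) = v * (n-1) / n
Step 2: Substitute v = 3/20 and n = 3
Step 3: b = 3/20 * 2/3
Step 4: b = 1/10

1/10


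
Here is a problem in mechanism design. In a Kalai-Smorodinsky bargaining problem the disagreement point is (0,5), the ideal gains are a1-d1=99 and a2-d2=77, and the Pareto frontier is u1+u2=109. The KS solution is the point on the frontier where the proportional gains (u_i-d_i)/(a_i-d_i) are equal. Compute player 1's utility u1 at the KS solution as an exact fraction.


Step 1: At the KS point, (u1-d1)/r1 = (u2-d2)/r2 = t and u1+u2 = 109
Step 2: u1 = d1 + r1*t and u2 = d2 + r2*t, so (d1 + r1*t) + (d2 + r2*t) = 109
Step 3: t = (109 - 0 - 5)/(99 + 77) = 104/176 = 13/22
Step 4: u1 = d1 + r1*t = 0 + 99 * 13/22 = 117/2
Step 5: (Check: u2 = d2 + r2*t = 101/2; u1+u2 = 117/2 + 101/2 = 109, on the frontier.)

117/2


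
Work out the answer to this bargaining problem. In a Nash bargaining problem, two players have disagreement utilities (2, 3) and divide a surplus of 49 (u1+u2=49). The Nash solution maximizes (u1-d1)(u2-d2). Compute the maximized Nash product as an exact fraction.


Step 1: The Nash solution splits surplus symmetrically above the disagreement point
Step 2: u1 = (total + d1 - d2)/2 = (49 + 2 - 3)/2 = 24
Step 3: u2 = (total - d1 + d2)/2 = (49 - 2 + 3)/2 = 25
Step 4: Nash product = (24 - 2) * (25 - 3)
Step 5: = 22 * 22 = 484

484
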